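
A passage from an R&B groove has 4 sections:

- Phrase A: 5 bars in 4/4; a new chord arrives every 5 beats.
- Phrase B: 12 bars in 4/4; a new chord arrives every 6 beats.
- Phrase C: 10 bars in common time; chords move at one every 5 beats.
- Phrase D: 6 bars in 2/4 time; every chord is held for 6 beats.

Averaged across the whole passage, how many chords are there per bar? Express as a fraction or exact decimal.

A: 5 bars of 4 beats is 20 beats; at 5 beats each that's 4 chords.
B: 12 bars of 4 beats is 48 beats; at 6 beats each that's 8 chords.
C: 10 bars of 4 beats is 40 beats; at 5 beats each that's 8 chords.
D: 6 bars of 2 beats is 12 beats; at 6 beats each that's 2 chords.
Overall: 22 chords over 33 bars → 22/33 = 2/3 chords per bar.

2/3 chords per bar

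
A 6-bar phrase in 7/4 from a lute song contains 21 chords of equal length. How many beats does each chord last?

2 beats

6 bars × 7 beats/bar = 42 beats total.
42 beats ÷ 21 chords = 2 beats per chord.
(That is a half note.)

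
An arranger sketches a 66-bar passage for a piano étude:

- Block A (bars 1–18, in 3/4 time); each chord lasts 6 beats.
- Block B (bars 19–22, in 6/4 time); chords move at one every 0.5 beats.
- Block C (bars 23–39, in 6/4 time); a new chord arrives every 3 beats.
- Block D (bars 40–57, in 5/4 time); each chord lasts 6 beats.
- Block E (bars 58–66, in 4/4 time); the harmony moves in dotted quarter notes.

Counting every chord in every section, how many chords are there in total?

130 chords

A has 54 beats and chords last 6 each, so 9 chords.
B has 24 beats and chords last 0.5 each, so 48 chords.
C has 102 beats and chords last 3 each, so 34 chords.
D has 90 beats and chords last 6 each, so 15 chords.
E has 36 beats and chords last 1.5 each, so 24 chords.
Total: 9 + 48 + 34 + 15 + 24 = 130.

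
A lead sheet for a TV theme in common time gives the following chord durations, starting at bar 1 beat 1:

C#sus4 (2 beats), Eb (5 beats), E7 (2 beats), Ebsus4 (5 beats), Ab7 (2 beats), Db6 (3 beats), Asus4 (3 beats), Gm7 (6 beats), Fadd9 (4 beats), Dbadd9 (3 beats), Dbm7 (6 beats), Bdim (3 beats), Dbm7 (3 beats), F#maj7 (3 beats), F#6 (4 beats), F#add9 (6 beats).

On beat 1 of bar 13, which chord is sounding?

F#maj7

Beat 1 of bar 13 is beat (13−1)×4 + 1 = 49 overall.
Running totals: C#sus4 ends at 2, Eb ends at 7, E7 ends at 9, Ebsus4 ends at 14, Ab7 ends at 16, Db6 ends at 19, Asus4 ends at 22, Gm7 ends at 28, Fadd9 ends at 32, Dbadd9 ends at 35, Dbm7 ends at 41, Bdim ends at 44, Dbm7 ends at 47, F#maj7 ends at 50.
Beat 49 falls within F#maj7.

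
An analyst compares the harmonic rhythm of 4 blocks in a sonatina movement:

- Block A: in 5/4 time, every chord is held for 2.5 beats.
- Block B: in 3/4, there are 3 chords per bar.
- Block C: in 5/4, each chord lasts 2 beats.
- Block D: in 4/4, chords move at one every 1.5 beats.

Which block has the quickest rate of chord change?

Block B

A: each chord is 2.5 beats in 5/4, so 2 per bar.
B: each chord is 1 beat in 3/4, so 3 per bar.
C: each chord is 2 beats in 5/4, so 2.5 per bar.
D: each chord is 1.5 beats in 4/4, so 8/3 per bar.
Fastest is B at 3 chords/bar.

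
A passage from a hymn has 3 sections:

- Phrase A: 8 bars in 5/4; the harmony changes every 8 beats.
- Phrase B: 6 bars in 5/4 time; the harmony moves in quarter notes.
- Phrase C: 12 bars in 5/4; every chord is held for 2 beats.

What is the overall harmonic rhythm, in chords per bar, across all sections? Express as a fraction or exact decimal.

A: 8 × 5 = 40 beats ÷ 8 = 5 chords.
B: 6 × 5 = 30 beats ÷ 1 = 30 chords.
C: 12 × 5 = 60 beats ÷ 2 = 30 chords.
Overall: 65 chords over 26 bars → 65/26 = 2.5 chords per bar.

2.5 chords per bar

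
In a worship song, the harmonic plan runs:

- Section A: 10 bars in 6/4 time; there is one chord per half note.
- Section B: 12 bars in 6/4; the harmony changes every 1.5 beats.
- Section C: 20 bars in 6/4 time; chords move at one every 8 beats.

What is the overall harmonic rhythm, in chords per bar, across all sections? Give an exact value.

31/14 chords per bar

A: 10 × 6 = 60 beats ÷ 2 = 30 chords.
B: 12 × 6 = 72 beats ÷ 1.5 = 48 chords.
C: 20 × 6 = 120 beats ÷ 8 = 15 chords.
Overall: 93 chords over 42 bars → 93/42 = 31/14 chords per bar.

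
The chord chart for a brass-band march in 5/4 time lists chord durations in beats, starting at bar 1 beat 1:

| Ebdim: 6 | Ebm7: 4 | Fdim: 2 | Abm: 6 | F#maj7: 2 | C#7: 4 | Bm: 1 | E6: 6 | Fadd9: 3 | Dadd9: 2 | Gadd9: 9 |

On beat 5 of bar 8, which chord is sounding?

Gadd9

Beat 5 of bar 8 is beat (8−1)×5 + 5 = 40 overall.
Running totals: Ebdim ends at 6, Ebm7 ends at 10, Fdim ends at 12, Abm ends at 18, F#maj7 ends at 20, C#7 ends at 24, Bm ends at 25, E6 ends at 31, Fadd9 ends at 34, Dadd9 ends at 36, Gadd9 ends at 45.
Beat 40 falls within Gadd9.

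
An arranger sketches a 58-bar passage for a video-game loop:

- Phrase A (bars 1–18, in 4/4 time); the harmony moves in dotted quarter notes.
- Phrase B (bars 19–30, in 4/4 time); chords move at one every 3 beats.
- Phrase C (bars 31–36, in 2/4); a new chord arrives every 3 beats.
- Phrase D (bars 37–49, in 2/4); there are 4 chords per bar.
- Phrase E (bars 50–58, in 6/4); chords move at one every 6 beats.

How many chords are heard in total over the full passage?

129 chords

A: 18 bars × 4 beats = 72 beats; 1.5 beats/chord → 48 chords.
B: 12 bars × 4 beats = 48 beats; 3 beats/chord → 16 chords.
C: 6 bars × 2 beats = 12 beats; 3 beats/chord → 4 chords.
D: 13 bars × 2 beats = 26 beats; 0.5 beats/chord → 52 chords.
E: 9 bars × 6 beats = 54 beats; 6 beats/chord → 9 chords.
Total: 48 + 16 + 4 + 52 + 9 = 129.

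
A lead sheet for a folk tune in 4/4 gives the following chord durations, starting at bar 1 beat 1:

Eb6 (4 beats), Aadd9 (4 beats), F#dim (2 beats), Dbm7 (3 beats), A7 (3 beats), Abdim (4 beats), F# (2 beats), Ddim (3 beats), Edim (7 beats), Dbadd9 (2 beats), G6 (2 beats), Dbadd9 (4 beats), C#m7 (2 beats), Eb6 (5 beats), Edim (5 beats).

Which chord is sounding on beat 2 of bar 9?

Dbadd9

Beat 2 of bar 9 is beat (9−1)×4 + 2 = 34 overall.
Running totals: Eb6 ends at 4, Aadd9 ends at 8, F#dim ends at 10, Dbm7 ends at 13, A7 ends at 16, Abdim ends at 20, F# ends at 22, Ddim ends at 25, Edim ends at 32, Dbadd9 ends at 34.
Beat 34 falls within Dbadd9.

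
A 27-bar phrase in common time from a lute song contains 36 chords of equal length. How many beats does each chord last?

27 bars × 4 beats/bar = 108 beats total.
108 beats ÷ 36 chords = 3 beats per chord.
(That is a dotted half note.)

3 beats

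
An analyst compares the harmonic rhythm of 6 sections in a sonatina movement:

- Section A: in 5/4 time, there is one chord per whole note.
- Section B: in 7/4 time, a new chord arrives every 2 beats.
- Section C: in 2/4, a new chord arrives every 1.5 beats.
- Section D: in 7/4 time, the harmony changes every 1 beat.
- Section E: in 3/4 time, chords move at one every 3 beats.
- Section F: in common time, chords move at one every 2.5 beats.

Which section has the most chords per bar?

A: each chord is 4 beats in 5/4, so 1.25 per bar.
B: each chord is 2 beats in 7/4, so 3.5 per bar.
C: each chord is 1.5 beats in 2/4, so 4/3 per bar.
D: each chord is 1 beat in 7/4, so 7 per bar.
E: each chord is 3 beats in 3/4, so 1 per bar.
F: each chord is 2.5 beats in 4/4, so 1.6 per bar.
Fastest is D at 7 chords/bar.

Section D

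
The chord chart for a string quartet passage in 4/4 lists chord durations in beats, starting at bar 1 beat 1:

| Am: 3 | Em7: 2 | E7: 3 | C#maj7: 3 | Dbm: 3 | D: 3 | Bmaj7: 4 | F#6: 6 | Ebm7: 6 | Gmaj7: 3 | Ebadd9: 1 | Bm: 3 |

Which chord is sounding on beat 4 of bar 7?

Ebm7

Beat 4 of bar 7 is beat (7−1)×4 + 4 = 28 overall.
Running totals: Am ends at 3, Em7 ends at 5, E7 ends at 8, C#maj7 ends at 11, Dbm ends at 14, D ends at 17, Bmaj7 ends at 21, F#6 ends at 27, Ebm7 ends at 33.
Beat 28 falls within Ebm7.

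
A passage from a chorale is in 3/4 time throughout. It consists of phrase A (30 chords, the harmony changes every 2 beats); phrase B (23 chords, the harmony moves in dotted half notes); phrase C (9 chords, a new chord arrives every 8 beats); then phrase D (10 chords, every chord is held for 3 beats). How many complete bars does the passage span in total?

A: 30 × 2 = 60 beats = 20 bars.
B: 23 × 3 = 69 beats = 23 bars.
C: 9 × 8 = 72 beats = 24 bars.
D: 10 × 3 = 30 beats = 10 bars.
Total: 20 + 23 + 24 + 10 = 77 bars.

77 bars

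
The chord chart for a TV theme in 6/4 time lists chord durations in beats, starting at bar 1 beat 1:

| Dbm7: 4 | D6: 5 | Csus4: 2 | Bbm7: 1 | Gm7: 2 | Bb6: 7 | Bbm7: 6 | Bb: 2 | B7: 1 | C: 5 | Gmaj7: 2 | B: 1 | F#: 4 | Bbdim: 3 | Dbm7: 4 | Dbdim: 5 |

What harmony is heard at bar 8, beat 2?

Bbdim

Beat 2 of bar 8 is beat (8−1)×6 + 2 = 44 overall.
Running totals: Dbm7 ends at 4, D6 ends at 9, Csus4 ends at 11, Bbm7 ends at 12, Gm7 ends at 14, Bb6 ends at 21, Bbm7 ends at 27, Bb ends at 29, B7 ends at 30, C ends at 35, Gmaj7 ends at 37, B ends at 38, F# ends at 42, Bbdim ends at 45.
Beat 44 falls within Bbdim.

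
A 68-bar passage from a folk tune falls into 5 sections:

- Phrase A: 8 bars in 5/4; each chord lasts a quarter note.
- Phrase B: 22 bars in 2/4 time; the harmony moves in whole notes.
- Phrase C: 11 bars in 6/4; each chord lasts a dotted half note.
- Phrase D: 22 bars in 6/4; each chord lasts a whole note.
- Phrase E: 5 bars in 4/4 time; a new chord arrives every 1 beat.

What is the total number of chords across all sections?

126 chords

A: 8 bars × 5 beats = 40 beats; 1 beat/chord → 40 chords.
B: 22 bars × 2 beats = 44 beats; 4 beats/chord → 11 chords.
C: 11 bars × 6 beats = 66 beats; 3 beats/chord → 22 chords.
D: 22 bars × 6 beats = 132 beats; 4 beats/chord → 33 chords.
E: 5 bars × 4 beats = 20 beats; 1 beat/chord → 20 chords.
Total: 40 + 11 + 22 + 33 + 20 = 126.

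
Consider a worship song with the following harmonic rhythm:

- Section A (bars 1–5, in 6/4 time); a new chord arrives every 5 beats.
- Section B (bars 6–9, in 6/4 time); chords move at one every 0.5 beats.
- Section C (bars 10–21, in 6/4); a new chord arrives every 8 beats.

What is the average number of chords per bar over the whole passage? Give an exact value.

A: 5 bars of 6 beats is 30 beats; at 5 beats each that's 6 chords.
B: 4 bars of 6 beats is 24 beats; at 0.5 beats each that's 48 chords.
C: 12 bars of 6 beats is 72 beats; at 8 beats each that's 9 chords.
Overall: 63 chords over 21 bars → 63/21 = 3 chords per bar.

3 chords per bar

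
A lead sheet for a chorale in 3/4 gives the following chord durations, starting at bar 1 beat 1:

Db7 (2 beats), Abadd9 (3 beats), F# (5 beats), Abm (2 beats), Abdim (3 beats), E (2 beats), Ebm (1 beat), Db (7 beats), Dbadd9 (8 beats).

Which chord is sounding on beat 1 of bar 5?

Beat 1 of bar 5 is beat (5−1)×3 + 1 = 13 overall.
Running totals: Db7 ends at 2, Abadd9 ends at 5, F# ends at 10, Abm ends at 12, Abdim ends at 15.
Beat 13 falls within Abdim.

Abdim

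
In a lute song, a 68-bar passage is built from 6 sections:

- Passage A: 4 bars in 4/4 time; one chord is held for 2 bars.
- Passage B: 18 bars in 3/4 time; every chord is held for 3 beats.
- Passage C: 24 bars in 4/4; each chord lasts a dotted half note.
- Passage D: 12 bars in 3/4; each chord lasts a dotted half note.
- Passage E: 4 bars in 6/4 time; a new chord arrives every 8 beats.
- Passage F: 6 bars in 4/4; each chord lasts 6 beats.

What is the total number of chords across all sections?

A: 4·4 = 16 beats, 16/8 = 2 chords.
B: 18·3 = 54 beats, 54/3 = 18 chords.
C: 24·4 = 96 beats, 96/3 = 32 chords.
D: 12·3 = 36 beats, 36/3 = 12 chords.
E: 4·6 = 24 beats, 24/8 = 3 chords.
F: 6·4 = 24 beats, 24/6 = 4 chords.
Total: 2 + 18 + 32 + 12 + 3 + 4 = 71.

71 chords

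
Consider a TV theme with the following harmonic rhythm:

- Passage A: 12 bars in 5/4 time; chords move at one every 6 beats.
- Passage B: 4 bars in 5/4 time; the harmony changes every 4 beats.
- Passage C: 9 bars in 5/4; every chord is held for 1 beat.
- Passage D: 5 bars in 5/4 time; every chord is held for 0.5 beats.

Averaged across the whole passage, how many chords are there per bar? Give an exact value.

11/3 chords per bar

A: 12 bars of 5 beats is 60 beats; at 6 beats each that's 10 chords.
B: 4 bars of 5 beats is 20 beats; at 4 beats each that's 5 chords.
C: 9 bars of 5 beats is 45 beats; at 1 beat each that's 45 chords.
D: 5 bars of 5 beats is 25 beats; at 0.5 beats each that's 50 chords.
Overall: 110 chords over 30 bars → 110/30 = 11/3 chords per bar.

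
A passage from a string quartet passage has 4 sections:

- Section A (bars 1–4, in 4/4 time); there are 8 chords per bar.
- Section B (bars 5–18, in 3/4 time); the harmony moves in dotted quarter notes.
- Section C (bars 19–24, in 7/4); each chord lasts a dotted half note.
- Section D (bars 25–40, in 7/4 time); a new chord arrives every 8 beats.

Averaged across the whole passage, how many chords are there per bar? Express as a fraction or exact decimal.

2.2 chords per bar

A: 4 × 4 = 16 beats ÷ 0.5 = 32 chords.
B: 14 × 3 = 42 beats ÷ 1.5 = 28 chords.
C: 6 × 7 = 42 beats ÷ 3 = 14 chords.
D: 16 × 7 = 112 beats ÷ 8 = 14 chords.
Overall: 88 chords over 40 bars → 88/40 = 2.2 chords per bar.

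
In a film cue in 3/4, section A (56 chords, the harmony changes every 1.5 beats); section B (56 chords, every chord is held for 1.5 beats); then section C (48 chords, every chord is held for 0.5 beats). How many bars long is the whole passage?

64 bars

A: 56 × 1.5 = 84 beats = 28 bars.
B: 56 × 1.5 = 84 beats = 28 bars.
C: 48 × 0.5 = 24 beats = 8 bars.
Total: 28 + 28 + 8 = 64 bars.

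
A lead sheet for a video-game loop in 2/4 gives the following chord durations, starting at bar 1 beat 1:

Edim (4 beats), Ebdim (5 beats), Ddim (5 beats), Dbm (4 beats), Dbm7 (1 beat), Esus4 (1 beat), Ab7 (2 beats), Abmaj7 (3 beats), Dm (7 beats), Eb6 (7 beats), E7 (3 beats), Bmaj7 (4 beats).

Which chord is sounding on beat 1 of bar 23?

Bmaj7

Beat 1 of bar 23 is beat (23−1)×2 + 1 = 45 overall.
Running totals: Edim ends at 4, Ebdim ends at 9, Ddim ends at 14, Dbm ends at 18, Dbm7 ends at 19, Esus4 ends at 20, Ab7 ends at 22, Abmaj7 ends at 25, Dm ends at 32, Eb6 ends at 39, E7 ends at 42, Bmaj7 ends at 46.
Beat 45 falls within Bmaj7.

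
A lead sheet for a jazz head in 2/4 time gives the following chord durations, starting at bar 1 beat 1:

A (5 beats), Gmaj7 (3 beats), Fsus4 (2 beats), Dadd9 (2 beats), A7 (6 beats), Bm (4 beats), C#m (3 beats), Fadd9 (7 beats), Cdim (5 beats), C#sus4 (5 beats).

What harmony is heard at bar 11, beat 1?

Bm

Beat 1 of bar 11 is beat (11−1)×2 + 1 = 21 overall.
Running totals: A ends at 5, Gmaj7 ends at 8, Fsus4 ends at 10, Dadd9 ends at 12, A7 ends at 18, Bm ends at 22.
Beat 21 falls within Bm.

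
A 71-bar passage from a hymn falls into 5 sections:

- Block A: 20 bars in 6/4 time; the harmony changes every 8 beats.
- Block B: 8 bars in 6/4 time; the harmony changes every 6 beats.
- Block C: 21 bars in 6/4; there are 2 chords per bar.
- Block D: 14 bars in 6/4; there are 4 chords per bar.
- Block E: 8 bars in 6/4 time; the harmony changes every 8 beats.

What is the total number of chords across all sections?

127 chords

A has 120 beats and chords last 8 each, so 15 chords.
B has 48 beats and chords last 6 each, so 8 chords.
C has 126 beats and chords last 3 each, so 42 chords.
D has 84 beats and chords last 1.5 each, so 56 chords.
E has 48 beats and chords last 8 each, so 6 chords.
Total: 15 + 8 + 42 + 56 + 6 = 127.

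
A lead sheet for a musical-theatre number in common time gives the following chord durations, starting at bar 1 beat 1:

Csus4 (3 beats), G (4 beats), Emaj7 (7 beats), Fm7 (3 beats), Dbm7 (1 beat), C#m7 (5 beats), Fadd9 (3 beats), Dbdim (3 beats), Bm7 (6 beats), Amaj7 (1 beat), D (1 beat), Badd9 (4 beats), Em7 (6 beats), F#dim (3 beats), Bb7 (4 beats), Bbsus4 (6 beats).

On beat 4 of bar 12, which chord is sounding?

F#dim

Beat 4 of bar 12 is beat (12−1)×4 + 4 = 48 overall.
Running totals: Csus4 ends at 3, G ends at 7, Emaj7 ends at 14, Fm7 ends at 17, Dbm7 ends at 18, C#m7 ends at 23, Fadd9 ends at 26, Dbdim ends at 29, Bm7 ends at 35, Amaj7 ends at 36, D ends at 37, Badd9 ends at 41, Em7 ends at 47, F#dim ends at 50.
Beat 48 falls within F#dim.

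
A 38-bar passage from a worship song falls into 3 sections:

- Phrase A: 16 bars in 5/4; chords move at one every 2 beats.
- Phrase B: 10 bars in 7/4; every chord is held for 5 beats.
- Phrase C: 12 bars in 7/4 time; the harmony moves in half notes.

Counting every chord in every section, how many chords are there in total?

A: 16·5 = 80 beats, 80/2 = 40 chords.
B: 10·7 = 70 beats, 70/5 = 14 chords.
C: 12·7 = 84 beats, 84/2 = 42 chords.
Total: 40 + 14 + 42 = 96.

96 chords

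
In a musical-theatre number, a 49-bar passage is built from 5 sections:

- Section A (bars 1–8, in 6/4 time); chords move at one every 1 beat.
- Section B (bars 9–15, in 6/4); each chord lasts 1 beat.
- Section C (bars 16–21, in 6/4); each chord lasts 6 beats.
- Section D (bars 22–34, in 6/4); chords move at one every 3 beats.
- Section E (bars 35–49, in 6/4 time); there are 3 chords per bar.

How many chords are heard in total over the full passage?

A has 48 beats and chords last 1 each, so 48 chords.
B has 42 beats and chords last 1 each, so 42 chords.
C has 36 beats and chords last 6 each, so 6 chords.
D has 78 beats and chords last 3 each, so 26 chords.
E has 90 beats and chords last 2 each, so 45 chords.
Total: 48 + 42 + 6 + 26 + 45 = 167.

167 chords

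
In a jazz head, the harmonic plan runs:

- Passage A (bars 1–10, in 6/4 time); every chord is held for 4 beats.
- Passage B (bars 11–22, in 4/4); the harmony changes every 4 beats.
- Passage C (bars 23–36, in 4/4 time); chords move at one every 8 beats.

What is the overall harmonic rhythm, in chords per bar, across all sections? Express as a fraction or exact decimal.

17/18 chords per bar

A: 10 bars of 6 beats is 60 beats; at 4 beats each that's 15 chords.
B: 12 bars of 4 beats is 48 beats; at 4 beats each that's 12 chords.
C: 14 bars of 4 beats is 56 beats; at 8 beats each that's 7 chords.
Overall: 34 chords over 36 bars → 34/36 = 17/18 chords per bar.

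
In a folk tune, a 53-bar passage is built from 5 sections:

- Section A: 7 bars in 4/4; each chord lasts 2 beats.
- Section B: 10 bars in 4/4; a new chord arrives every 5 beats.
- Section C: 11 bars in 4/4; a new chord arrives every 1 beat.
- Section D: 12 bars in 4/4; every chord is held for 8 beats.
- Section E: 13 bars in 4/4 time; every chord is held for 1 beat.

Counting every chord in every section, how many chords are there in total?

A: 7·4 = 28 beats, 28/2 = 14 chords.
B: 10·4 = 40 beats, 40/5 = 8 chords.
C: 11·4 = 44 beats, 44/1 = 44 chords.
D: 12·4 = 48 beats, 48/8 = 6 chords.
E: 13·4 = 52 beats, 52/1 = 52 chords.
Total: 14 + 8 + 44 + 6 + 52 = 124.

124 chords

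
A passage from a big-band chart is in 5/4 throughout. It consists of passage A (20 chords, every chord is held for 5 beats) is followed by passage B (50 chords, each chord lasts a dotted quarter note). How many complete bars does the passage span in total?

A: 20 × 5 = 100 beats = 20 bars.
B: 50 × 1.5 = 75 beats = 15 bars.
Total: 20 + 15 = 35 bars.

35 bars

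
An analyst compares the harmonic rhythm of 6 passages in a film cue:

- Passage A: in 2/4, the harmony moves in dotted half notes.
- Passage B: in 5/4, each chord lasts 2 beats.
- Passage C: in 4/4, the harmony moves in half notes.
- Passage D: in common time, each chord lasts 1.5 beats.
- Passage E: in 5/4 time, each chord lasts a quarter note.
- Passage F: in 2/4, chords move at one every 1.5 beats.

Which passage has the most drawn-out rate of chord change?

A: 2 beats/bar ÷ 3 beats/chord = 2/3 chords/bar.
B: 5 beats/bar ÷ 2 beats/chord = 2.5 chords/bar.
C: 4 beats/bar ÷ 2 beats/chord = 2 chords/bar.
D: 4 beats/bar ÷ 1.5 beats/chord = 8/3 chords/bar.
E: 5 beats/bar ÷ 1 beat/chord = 5 chords/bar.
F: 2 beats/bar ÷ 1.5 beats/chord = 4/3 chords/bar.
Slowest is A at 2/3 chords/bar.

Passage A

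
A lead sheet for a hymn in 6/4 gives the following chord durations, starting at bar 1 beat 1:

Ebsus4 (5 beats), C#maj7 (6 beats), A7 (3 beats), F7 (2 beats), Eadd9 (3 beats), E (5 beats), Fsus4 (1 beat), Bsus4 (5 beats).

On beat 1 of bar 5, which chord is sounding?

Fsus4

Beat 1 of bar 5 is beat (5−1)×6 + 1 = 25 overall.
Running totals: Ebsus4 ends at 5, C#maj7 ends at 11, A7 ends at 14, F7 ends at 16, Eadd9 ends at 19, E ends at 24, Fsus4 ends at 25.
Beat 25 falls within Fsus4.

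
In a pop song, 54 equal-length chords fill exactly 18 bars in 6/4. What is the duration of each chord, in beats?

18 bars × 6 beats/bar = 108 beats total.
108 beats ÷ 54 chords = 2 beats per chord.
(That is a half note.)

2 beats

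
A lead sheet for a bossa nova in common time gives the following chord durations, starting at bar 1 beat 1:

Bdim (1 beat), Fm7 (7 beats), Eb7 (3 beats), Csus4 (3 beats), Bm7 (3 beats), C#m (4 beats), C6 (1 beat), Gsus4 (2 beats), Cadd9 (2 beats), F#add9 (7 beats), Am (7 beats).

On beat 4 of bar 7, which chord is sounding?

Beat 4 of bar 7 is beat (7−1)×4 + 4 = 28 overall.
Running totals: Bdim ends at 1, Fm7 ends at 8, Eb7 ends at 11, Csus4 ends at 14, Bm7 ends at 17, C#m ends at 21, C6 ends at 22, Gsus4 ends at 24, Cadd9 ends at 26, F#add9 ends at 33.
Beat 28 falls within F#add9.

F#add9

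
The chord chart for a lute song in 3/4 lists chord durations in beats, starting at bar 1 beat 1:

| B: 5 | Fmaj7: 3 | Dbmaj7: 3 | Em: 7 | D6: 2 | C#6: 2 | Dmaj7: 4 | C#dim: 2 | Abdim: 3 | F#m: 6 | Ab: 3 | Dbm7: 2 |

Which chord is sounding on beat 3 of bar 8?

Dmaj7

Beat 3 of bar 8 is beat (8−1)×3 + 3 = 24 overall.
Running totals: B ends at 5, Fmaj7 ends at 8, Dbmaj7 ends at 11, Em ends at 18, D6 ends at 20, C#6 ends at 22, Dmaj7 ends at 26.
Beat 24 falls within Dmaj7.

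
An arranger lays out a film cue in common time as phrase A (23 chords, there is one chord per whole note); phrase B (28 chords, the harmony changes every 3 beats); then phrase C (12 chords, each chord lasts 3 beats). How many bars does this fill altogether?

53 bars

A: 23 × 4 = 92 beats = 23 bars.
B: 28 × 3 = 84 beats = 21 bars.
C: 12 × 3 = 36 beats = 9 bars.
Total: 23 + 21 + 9 = 53 bars.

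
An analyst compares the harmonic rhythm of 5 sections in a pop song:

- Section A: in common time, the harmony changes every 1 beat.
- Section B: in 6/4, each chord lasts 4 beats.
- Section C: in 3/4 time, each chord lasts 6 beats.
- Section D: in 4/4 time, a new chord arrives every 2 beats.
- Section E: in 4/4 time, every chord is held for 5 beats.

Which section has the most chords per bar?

Section A

A: 4 beats/bar ÷ 1 beat/chord = 4 chords/bar.
B: 6 beats/bar ÷ 4 beats/chord = 1.5 chords/bar.
C: 3 beats/bar ÷ 6 beats/chord = 0.5 chords/bar.
D: 4 beats/bar ÷ 2 beats/chord = 2 chords/bar.
E: 4 beats/bar ÷ 5 beats/chord = 0.8 chords/bar.
Fastest is A at 4 chords/bar.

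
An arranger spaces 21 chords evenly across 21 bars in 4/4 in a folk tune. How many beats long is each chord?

21 bars × 4 beats/bar = 84 beats total.
84 beats ÷ 21 chords = 4 beats per chord.
(That is a whole note.)

4 beats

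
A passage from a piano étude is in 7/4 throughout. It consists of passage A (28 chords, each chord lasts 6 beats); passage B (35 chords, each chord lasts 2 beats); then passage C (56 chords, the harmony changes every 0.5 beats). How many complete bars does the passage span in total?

38 bars

A: 28 × 6 = 168 beats = 24 bars.
B: 35 × 2 = 70 beats = 10 bars.
C: 56 × 0.5 = 28 beats = 4 bars.
Total: 24 + 10 + 4 = 38 bars.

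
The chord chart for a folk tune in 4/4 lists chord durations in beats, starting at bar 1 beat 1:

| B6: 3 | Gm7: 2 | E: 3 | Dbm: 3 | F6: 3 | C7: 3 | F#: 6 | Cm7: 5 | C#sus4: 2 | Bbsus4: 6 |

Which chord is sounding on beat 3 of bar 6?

F#

Beat 3 of bar 6 is beat (6−1)×4 + 3 = 23 overall.
Running totals: B6 ends at 3, Gm7 ends at 5, E ends at 8, Dbm ends at 11, F6 ends at 14, C7 ends at 17, F# ends at 23.
Beat 23 falls within F#.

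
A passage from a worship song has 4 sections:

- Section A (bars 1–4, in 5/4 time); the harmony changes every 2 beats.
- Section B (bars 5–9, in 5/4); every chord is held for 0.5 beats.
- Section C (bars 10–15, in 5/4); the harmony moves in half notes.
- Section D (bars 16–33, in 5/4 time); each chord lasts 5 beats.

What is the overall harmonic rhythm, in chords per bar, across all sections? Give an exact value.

31/11 chords per bar

A: 4 × 5 = 20 beats ÷ 2 = 10 chords.
B: 5 × 5 = 25 beats ÷ 0.5 = 50 chords.
C: 6 × 5 = 30 beats ÷ 2 = 15 chords.
D: 18 × 5 = 90 beats ÷ 5 = 18 chords.
Overall: 93 chords over 33 bars → 93/33 = 31/11 chords per bar.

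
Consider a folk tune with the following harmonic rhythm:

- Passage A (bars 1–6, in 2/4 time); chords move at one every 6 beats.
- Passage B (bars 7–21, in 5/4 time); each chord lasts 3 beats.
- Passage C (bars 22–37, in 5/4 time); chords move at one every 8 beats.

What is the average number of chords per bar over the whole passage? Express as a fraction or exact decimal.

A: 6 bars of 2 beats is 12 beats; at 6 beats each that's 2 chords.
B: 15 bars of 5 beats is 75 beats; at 3 beats each that's 25 chords.
C: 16 bars of 5 beats is 80 beats; at 8 beats each that's 10 chords.
Overall: 37 chords over 37 bars → 37/37 = 1 chords per bar.

1 chords per bar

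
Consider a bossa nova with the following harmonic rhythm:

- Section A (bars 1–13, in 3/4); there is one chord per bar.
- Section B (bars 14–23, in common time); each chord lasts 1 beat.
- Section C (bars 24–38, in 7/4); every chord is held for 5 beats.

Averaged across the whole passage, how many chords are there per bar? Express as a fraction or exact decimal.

A: 13 × 3 = 39 beats ÷ 3 = 13 chords.
B: 10 × 4 = 40 beats ÷ 1 = 40 chords.
C: 15 × 7 = 105 beats ÷ 5 = 21 chords.
Overall: 74 chords over 38 bars → 74/38 = 37/19 chords per bar.

37/19 chords per bar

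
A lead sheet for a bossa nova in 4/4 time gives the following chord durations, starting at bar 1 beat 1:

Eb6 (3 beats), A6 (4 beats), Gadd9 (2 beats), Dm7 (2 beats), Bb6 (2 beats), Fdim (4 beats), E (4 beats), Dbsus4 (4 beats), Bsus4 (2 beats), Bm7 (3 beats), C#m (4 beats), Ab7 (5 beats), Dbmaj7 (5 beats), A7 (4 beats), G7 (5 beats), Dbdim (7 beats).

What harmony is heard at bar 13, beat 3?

Beat 3 of bar 13 is beat (13−1)×4 + 3 = 51 overall.
Running totals: Eb6 ends at 3, A6 ends at 7, Gadd9 ends at 9, Dm7 ends at 11, Bb6 ends at 13, Fdim ends at 17, E ends at 21, Dbsus4 ends at 25, Bsus4 ends at 27, Bm7 ends at 30, C#m ends at 34, Ab7 ends at 39, Dbmaj7 ends at 44, A7 ends at 48, G7 ends at 53.
Beat 51 falls within G7.

G7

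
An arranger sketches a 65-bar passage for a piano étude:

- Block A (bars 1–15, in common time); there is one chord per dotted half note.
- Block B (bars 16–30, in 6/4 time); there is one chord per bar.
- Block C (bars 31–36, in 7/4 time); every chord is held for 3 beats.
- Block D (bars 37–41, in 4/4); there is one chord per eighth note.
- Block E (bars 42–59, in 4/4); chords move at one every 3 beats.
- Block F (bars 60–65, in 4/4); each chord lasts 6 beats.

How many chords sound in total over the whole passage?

117 chords

A: 15·4 = 60 beats, 60/3 = 20 chords.
B: 15·6 = 90 beats, 90/6 = 15 chords.
C: 6·7 = 42 beats, 42/3 = 14 chords.
D: 5·4 = 20 beats, 20/0.5 = 40 chords.
E: 18·4 = 72 beats, 72/3 = 24 chords.
F: 6·4 = 24 beats, 24/6 = 4 chords.
Total: 20 + 15 + 14 + 40 + 24 + 4 = 117.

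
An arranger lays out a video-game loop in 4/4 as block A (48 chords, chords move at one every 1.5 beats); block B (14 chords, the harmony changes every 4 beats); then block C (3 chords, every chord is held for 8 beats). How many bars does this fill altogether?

A: 48 × 1.5 = 72 beats = 18 bars.
B: 14 × 4 = 56 beats = 14 bars.
C: 3 × 8 = 24 beats = 6 bars.
Total: 18 + 14 + 6 = 38 bars.

38 bars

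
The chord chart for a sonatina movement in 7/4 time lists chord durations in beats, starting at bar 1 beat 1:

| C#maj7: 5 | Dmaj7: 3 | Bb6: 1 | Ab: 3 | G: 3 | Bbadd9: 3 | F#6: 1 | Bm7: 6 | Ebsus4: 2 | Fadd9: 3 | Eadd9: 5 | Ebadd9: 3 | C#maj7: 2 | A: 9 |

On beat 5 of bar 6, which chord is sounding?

C#maj7

Beat 5 of bar 6 is beat (6−1)×7 + 5 = 40 overall.
Running totals: C#maj7 ends at 5, Dmaj7 ends at 8, Bb6 ends at 9, Ab ends at 12, G ends at 15, Bbadd9 ends at 18, F#6 ends at 19, Bm7 ends at 25, Ebsus4 ends at 27, Fadd9 ends at 30, Eadd9 ends at 35, Ebadd9 ends at 38, C#maj7 ends at 40.
Beat 40 falls within C#maj7.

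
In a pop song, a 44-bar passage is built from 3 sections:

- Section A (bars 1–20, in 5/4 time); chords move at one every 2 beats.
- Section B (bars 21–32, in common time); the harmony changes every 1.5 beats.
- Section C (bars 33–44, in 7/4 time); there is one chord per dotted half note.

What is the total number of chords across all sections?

110 chords

A: 20 bars × 5 beats = 100 beats; 2 beats/chord → 50 chords.
B: 12 bars × 4 beats = 48 beats; 1.5 beats/chord → 32 chords.
C: 12 bars × 7 beats = 84 beats; 3 beats/chord → 28 chords.
Total: 50 + 32 + 28 = 110.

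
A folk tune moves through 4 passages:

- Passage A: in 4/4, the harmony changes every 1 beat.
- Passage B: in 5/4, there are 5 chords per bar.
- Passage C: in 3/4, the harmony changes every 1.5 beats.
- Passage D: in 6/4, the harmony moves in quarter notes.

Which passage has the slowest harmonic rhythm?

Passage C

A: 4 beats/bar ÷ 1 beat/chord = 4 chords/bar.
B: 5 beats/bar ÷ 1 beat/chord = 5 chords/bar.
C: 3 beats/bar ÷ 1.5 beats/chord = 2 chords/bar.
D: 6 beats/bar ÷ 1 beat/chord = 6 chords/bar.
Slowest is C at 2 chords/bar.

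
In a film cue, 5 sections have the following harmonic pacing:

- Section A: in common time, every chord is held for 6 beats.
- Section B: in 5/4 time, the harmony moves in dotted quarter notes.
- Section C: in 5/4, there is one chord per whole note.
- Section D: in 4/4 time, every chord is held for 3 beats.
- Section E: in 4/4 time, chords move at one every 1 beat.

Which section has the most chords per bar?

Section E

A: each chord is 6 beats in 4/4, so 2/3 per bar.
B: each chord is 1.5 beats in 5/4, so 10/3 per bar.
C: each chord is 4 beats in 5/4, so 1.25 per bar.
D: each chord is 3 beats in 4/4, so 4/3 per bar.
E: each chord is 1 beat in 4/4, so 4 per bar.
Fastest is E at 4 chords/bar.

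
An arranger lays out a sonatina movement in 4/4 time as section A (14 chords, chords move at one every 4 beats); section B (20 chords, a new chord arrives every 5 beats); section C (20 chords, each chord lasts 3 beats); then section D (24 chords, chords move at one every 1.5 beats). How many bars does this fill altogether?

A: 14 × 4 = 56 beats = 14 bars.
B: 20 × 5 = 100 beats = 25 bars.
C: 20 × 3 = 60 beats = 15 bars.
D: 24 × 1.5 = 36 beats = 9 bars.
Total: 14 + 25 + 15 + 9 = 63 bars.

63 bars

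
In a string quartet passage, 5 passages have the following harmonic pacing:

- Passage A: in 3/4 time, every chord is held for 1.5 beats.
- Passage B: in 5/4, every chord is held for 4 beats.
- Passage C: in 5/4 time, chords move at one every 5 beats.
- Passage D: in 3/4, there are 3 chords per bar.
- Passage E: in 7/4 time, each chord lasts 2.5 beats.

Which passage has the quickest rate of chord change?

Passage D

A: 3 beats/bar ÷ 1.5 beats/chord = 2 chords/bar.
B: 5 beats/bar ÷ 4 beats/chord = 1.25 chords/bar.
C: 5 beats/bar ÷ 5 beats/chord = 1 chord/bar.
D: 3 beats/bar ÷ 1 beat/chord = 3 chords/bar.
E: 7 beats/bar ÷ 2.5 beats/chord = 2.8 chords/bar.
Fastest is D at 3 chords/bar.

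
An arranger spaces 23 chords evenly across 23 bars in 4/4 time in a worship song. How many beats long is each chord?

23 bars × 4 beats/bar = 92 beats total.
92 beats ÷ 23 chords = 4 beats per chord.
(That is a whole note.)

4 beats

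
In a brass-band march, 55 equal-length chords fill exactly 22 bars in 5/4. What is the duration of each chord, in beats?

2 beats

22 bars × 5 beats/bar = 110 beats total.
110 beats ÷ 55 chords = 2 beats per chord.
(That is a half note.)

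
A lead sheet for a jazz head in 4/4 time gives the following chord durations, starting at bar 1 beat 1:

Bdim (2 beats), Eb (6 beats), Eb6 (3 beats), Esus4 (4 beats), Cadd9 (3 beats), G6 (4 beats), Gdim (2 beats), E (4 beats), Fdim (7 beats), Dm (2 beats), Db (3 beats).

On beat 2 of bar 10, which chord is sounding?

Db

Beat 2 of bar 10 is beat (10−1)×4 + 2 = 38 overall.
Running totals: Bdim ends at 2, Eb ends at 8, Eb6 ends at 11, Esus4 ends at 15, Cadd9 ends at 18, G6 ends at 22, Gdim ends at 24, E ends at 28, Fdim ends at 35, Dm ends at 37, Db ends at 40.
Beat 38 falls within Db.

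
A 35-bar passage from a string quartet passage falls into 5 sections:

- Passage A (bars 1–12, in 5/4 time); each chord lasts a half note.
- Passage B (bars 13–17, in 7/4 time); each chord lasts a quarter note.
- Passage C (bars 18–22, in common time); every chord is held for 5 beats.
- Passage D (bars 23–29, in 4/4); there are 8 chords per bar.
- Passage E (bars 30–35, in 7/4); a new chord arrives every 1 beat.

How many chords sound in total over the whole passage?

167 chords

A has 60 beats and chords last 2 each, so 30 chords.
B has 35 beats and chords last 1 each, so 35 chords.
C has 20 beats and chords last 5 each, so 4 chords.
D has 28 beats and chords last 0.5 each, so 56 chords.
E has 42 beats and chords last 1 each, so 42 chords.
Total: 30 + 35 + 4 + 56 + 42 = 167.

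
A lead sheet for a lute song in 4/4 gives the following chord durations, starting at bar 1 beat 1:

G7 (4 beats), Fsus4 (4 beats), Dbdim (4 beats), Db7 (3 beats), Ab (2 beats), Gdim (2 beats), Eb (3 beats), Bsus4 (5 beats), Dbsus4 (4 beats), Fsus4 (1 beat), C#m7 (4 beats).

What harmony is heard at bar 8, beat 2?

Dbsus4

Beat 2 of bar 8 is beat (8−1)×4 + 2 = 30 overall.
Running totals: G7 ends at 4, Fsus4 ends at 8, Dbdim ends at 12, Db7 ends at 15, Ab ends at 17, Gdim ends at 19, Eb ends at 22, Bsus4 ends at 27, Dbsus4 ends at 31.
Beat 30 falls within Dbsus4.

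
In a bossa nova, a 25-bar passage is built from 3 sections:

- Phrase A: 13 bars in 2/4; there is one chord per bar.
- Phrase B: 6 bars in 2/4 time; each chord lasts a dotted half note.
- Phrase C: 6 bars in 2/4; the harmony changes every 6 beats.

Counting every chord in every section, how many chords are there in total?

19 chords

A: 13 bars × 2 beats = 26 beats; 2 beats/chord → 13 chords.
B: 6 bars × 2 beats = 12 beats; 3 beats/chord → 4 chords.
C: 6 bars × 2 beats = 12 beats; 6 beats/chord → 2 chords.
Total: 13 + 4 + 2 = 19.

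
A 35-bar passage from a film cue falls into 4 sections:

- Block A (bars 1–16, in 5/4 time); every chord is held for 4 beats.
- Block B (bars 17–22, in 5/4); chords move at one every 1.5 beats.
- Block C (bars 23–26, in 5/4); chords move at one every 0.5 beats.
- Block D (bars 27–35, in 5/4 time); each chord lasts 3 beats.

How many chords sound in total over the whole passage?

A: 16 bars × 5 beats = 80 beats; 4 beats/chord → 20 chords.
B: 6 bars × 5 beats = 30 beats; 1.5 beats/chord → 20 chords.
C: 4 bars × 5 beats = 20 beats; 0.5 beats/chord → 40 chords.
D: 9 bars × 5 beats = 45 beats; 3 beats/chord → 15 chords.
Total: 20 + 20 + 40 + 15 = 95.

95 chords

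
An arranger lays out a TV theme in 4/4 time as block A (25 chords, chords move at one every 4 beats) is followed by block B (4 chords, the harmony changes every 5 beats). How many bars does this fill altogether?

A: 25 × 4 = 100 beats = 25 bars.
B: 4 × 5 = 20 beats = 5 bars.
Total: 25 + 5 = 30 bars.

30 bars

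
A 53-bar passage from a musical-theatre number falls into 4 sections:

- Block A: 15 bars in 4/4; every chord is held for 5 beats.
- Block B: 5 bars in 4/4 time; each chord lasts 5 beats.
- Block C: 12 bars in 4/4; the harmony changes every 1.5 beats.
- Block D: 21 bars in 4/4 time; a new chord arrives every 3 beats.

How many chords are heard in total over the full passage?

76 chords

A has 60 beats and chords last 5 each, so 12 chords.
B has 20 beats and chords last 5 each, so 4 chords.
C has 48 beats and chords last 1.5 each, so 32 chords.
D has 84 beats and chords last 3 each, so 28 chords.
Total: 12 + 4 + 32 + 28 = 76.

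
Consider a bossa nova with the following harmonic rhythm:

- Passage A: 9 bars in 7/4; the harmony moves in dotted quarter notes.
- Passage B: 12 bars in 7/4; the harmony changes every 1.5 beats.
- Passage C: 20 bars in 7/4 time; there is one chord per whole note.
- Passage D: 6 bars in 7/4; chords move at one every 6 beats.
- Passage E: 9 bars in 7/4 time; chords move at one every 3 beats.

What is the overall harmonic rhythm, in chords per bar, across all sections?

A: 9 bars of 7 beats is 63 beats; at 1.5 beats each that's 42 chords.
B: 12 bars of 7 beats is 84 beats; at 1.5 beats each that's 56 chords.
C: 20 bars of 7 beats is 140 beats; at 4 beats each that's 35 chords.
D: 6 bars of 7 beats is 42 beats; at 6 beats each that's 7 chords.
E: 9 bars of 7 beats is 63 beats; at 3 beats each that's 21 chords.
Overall: 161 chords over 56 bars → 161/56 = 2.875 chords per bar.

2.875 chords per bar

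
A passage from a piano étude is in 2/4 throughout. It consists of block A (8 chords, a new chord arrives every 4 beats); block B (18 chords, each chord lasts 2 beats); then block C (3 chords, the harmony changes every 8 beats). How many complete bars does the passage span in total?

46 bars

A: 8 × 4 = 32 beats = 16 bars.
B: 18 × 2 = 36 beats = 18 bars.
C: 3 × 8 = 24 beats = 12 bars.
Total: 16 + 18 + 12 = 46 bars.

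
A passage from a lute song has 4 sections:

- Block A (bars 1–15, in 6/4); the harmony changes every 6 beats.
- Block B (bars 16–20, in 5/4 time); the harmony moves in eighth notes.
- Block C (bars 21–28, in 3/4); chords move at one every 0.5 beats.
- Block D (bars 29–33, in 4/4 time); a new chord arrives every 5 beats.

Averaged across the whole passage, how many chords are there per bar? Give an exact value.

A: 15 × 6 = 90 beats ÷ 6 = 15 chords.
B: 5 × 5 = 25 beats ÷ 0.5 = 50 chords.
C: 8 × 3 = 24 beats ÷ 0.5 = 48 chords.
D: 5 × 4 = 20 beats ÷ 5 = 4 chords.
Overall: 117 chords over 33 bars → 117/33 = 39/11 chords per bar.

39/11 chords per bar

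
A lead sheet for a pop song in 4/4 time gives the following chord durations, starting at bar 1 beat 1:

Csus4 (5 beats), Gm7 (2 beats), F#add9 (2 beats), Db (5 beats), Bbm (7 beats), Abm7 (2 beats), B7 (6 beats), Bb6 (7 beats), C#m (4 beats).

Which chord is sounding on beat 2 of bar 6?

Abm7

Beat 2 of bar 6 is beat (6−1)×4 + 2 = 22 overall.
Running totals: Csus4 ends at 5, Gm7 ends at 7, F#add9 ends at 9, Db ends at 14, Bbm ends at 21, Abm7 ends at 23.
Beat 22 falls within Abm7.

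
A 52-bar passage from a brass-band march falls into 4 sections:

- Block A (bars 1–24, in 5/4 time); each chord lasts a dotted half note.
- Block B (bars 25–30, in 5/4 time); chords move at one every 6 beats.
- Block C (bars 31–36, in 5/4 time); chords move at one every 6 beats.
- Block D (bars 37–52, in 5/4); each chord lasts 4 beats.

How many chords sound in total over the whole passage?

A has 120 beats and chords last 3 each, so 40 chords.
B has 30 beats and chords last 6 each, so 5 chords.
C has 30 beats and chords last 6 each, so 5 chords.
D has 80 beats and chords last 4 each, so 20 chords.
Total: 40 + 5 + 5 + 20 = 70.

70 chords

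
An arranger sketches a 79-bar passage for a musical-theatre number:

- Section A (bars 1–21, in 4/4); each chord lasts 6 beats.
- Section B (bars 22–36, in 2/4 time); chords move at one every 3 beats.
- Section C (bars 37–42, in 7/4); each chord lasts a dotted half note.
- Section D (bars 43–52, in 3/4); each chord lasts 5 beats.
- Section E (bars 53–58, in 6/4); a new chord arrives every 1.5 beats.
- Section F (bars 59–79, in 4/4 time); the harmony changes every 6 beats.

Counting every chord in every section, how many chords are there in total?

82 chords

A: 21·4 = 84 beats, 84/6 = 14 chords.
B: 15·2 = 30 beats, 30/3 = 10 chords.
C: 6·7 = 42 beats, 42/3 = 14 chords.
D: 10·3 = 30 beats, 30/5 = 6 chords.
E: 6·6 = 36 beats, 36/1.5 = 24 chords.
F: 21·4 = 84 beats, 84/6 = 14 chords.
Total: 14 + 10 + 14 + 6 + 24 + 14 = 82.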